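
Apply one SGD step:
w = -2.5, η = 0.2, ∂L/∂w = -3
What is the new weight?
w_new = -1.9

w_new = w - η·∂L/∂w = -2.5 - 0.2×(-3) = -2.5 - (-0.6) = -1.9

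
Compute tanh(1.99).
0.9633

tanh(1.99) = (e^(1.99) - e^(-1.99))/(e^(1.99) + e^(-1.99)) = 0.9633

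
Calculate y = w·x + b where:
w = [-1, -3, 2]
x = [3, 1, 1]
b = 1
y = -3

y = (-1)(3) + (-3)(1) + (2)(1) + 1 = -3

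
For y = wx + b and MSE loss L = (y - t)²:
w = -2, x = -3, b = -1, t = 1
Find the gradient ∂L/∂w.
∂L/∂w = -24

y = wx + b = (-2)(-3) + -1 = 5
∂L/∂y = 2(y - t) = 2(5 - 1) = 8
∂y/∂w = x = -3
∂L/∂w = ∂L/∂y · ∂y/∂w = 8 × -3 = -24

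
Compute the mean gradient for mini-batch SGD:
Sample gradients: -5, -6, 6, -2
Average gradient = -1.75

Average = (1/4)(-5 + -6 + 6 + -2) = -7/4 = -1.75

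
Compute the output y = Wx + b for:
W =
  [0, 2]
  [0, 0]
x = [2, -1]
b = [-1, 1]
y = [-3, 1]

Wx = [0×2 + 2×-1, 0×2 + 0×-1]
   = [-2, 0]
y = Wx + b = [-2 + -1, 0 + 1] = [-3, 1]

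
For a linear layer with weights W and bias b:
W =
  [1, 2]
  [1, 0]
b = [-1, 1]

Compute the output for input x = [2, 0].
y = [1, 3]

Wx = [1×2 + 2×0, 1×2 + 0×0]
   = [2, 2]
y = Wx + b = [2 + -1, 2 + 1] = [1, 3]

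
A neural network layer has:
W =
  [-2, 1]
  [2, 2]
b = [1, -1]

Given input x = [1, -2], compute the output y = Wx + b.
y = [-3, -3]

Wx = [-2×1 + 1×-2, 2×1 + 2×-2]
   = [-4, -2]
y = Wx + b = [-4 + 1, -2 + -1] = [-3, -3]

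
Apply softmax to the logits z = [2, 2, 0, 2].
p = [0.3189, 0.3189, 0.0432, 0.3189]

exp(z) = [7.389, 7.389, 1, 7.389]
Sum = 23.17
p = [0.3189, 0.3189, 0.0432, 0.3189]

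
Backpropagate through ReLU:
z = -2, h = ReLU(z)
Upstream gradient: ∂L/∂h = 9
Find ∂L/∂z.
∂L/∂z = 0

h = ReLU(-2) = 0
Since z < 0: ∂h/∂z = 0
∂L/∂z = ∂L/∂h · ∂h/∂z = 9 × 0 = 0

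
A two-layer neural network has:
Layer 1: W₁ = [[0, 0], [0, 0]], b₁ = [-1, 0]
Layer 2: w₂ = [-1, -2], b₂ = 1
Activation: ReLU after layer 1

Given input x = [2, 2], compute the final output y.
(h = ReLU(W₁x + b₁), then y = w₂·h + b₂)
y = 1

Layer 1 pre-activation: z₁ = [-1, 0]
After ReLU: h = [0, 0]
Layer 2 output: y = -1×0 + -2×0 + 1 = 1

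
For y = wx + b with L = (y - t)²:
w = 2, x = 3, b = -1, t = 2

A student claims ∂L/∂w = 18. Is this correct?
Correct

y = (2)(3) + -1 = 5
∂L/∂y = 2(y - t) = 2(5 - 2) = 6
∂y/∂w = x = 3
∂L/∂w = 6 × 3 = 18

Claimed value: 18
Correct: The correct gradient is 18.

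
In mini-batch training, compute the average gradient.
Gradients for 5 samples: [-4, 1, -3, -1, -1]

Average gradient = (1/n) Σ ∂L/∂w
Average gradient = -1.6

Average = (1/5)(-4 + 1 + -3 + -1 + -1) = -8/5 = -1.6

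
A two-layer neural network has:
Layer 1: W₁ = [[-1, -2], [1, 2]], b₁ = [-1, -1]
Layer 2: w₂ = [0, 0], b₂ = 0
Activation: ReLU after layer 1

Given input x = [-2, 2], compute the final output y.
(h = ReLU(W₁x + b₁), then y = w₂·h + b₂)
y = 0

Layer 1 pre-activation: z₁ = [-3, 1]
After ReLU: h = [0, 1]
Layer 2 output: y = 0×0 + 0×1 + 0 = 0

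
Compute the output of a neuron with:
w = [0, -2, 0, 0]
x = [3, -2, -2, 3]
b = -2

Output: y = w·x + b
y = 2

y = (0)(3) + (-2)(-2) + (0)(-2) + (0)(3) + -2 = 2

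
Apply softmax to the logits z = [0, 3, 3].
p = [0.0243, 0.4879, 0.4879]

exp(z) = [1, 20.09, 20.09]
Sum = 41.17
p = [0.0243, 0.4879, 0.4879]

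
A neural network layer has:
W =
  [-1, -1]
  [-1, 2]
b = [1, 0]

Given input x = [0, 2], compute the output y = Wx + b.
y = [-1, 4]

Wx = [-1×0 + -1×2, -1×0 + 2×2]
   = [-2, 4]
y = Wx + b = [-2 + 1, 4 + 0] = [-1, 4]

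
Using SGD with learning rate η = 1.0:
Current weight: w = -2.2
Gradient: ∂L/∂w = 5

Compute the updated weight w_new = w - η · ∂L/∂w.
w_new = -7.2

w_new = w - η·∂L/∂w = -2.2 - 1.0×(5) = -2.2 - (5) = -7.2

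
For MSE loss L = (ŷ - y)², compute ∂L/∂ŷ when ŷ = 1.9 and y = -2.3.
∂L/∂ŷ = 8.4

∂L/∂ŷ = 2(ŷ - y) = 2(1.9 - -2.3) = 2(4.2) = 8.4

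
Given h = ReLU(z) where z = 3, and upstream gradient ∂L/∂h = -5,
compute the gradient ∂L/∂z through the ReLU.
∂L/∂z = -5

h = ReLU(3) = 3
Since z > 0: ∂h/∂z = 1
∂L/∂z = ∂L/∂h · ∂h/∂z = -5 × 1 = -5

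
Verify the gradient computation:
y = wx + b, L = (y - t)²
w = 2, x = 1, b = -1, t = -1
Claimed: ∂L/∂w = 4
Correct

y = (2)(1) + -1 = 1
∂L/∂y = 2(y - t) = 2(1 - -1) = 4
∂y/∂w = x = 1
∂L/∂w = 4 × 1 = 4

Claimed value: 4
Correct: The correct gradient is 4.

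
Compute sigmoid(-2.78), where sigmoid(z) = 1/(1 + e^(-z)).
0.05841

sigmoid(-2.78) = 1/(1 + e^(2.78)) = 1/(1 + 16.12) = 0.05841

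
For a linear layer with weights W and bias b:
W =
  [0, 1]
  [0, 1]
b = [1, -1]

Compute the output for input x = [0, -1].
y = [0, -2]

Wx = [0×0 + 1×-1, 0×0 + 1×-1]
   = [-1, -1]
y = Wx + b = [-1 + 1, -1 + -1] = [0, -2]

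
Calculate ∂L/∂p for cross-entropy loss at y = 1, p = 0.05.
∂L/∂p = -20

∂L/∂p = -y/p + (1-y)/(1-p) = -1/0.05 + 0 = -20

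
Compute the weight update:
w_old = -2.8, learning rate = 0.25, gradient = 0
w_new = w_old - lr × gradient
w_new = -2.8

w_new = w - η·∂L/∂w = -2.8 - 0.25×(0) = -2.8 - (0) = -2.8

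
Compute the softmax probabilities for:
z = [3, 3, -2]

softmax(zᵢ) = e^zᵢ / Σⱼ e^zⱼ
p = [0.4983, 0.4983, 0.0034]

exp(z) = [20.09, 20.09, 0.1353]
Sum = 40.31
p = [0.4983, 0.4983, 0.0034]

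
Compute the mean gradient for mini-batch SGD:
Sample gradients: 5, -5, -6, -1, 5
Average gradient = -0.4

Average = (1/5)(5 + -5 + -6 + -1 + 5) = -2/5 = -0.4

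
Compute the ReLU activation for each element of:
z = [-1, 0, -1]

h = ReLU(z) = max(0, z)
h = [0, 0, 0]

ReLU applied element-wise: max(0,-1)=0, max(0,0)=0, max(0,-1)=0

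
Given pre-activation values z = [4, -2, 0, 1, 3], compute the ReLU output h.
h = [4, 0, 0, 1, 3]

ReLU applied element-wise: max(0,4)=4, max(0,-2)=0, max(0,0)=0, max(0,1)=1, max(0,3)=3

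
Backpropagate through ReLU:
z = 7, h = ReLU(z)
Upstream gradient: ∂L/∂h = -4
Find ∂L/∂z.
∂L/∂z = -4

h = ReLU(7) = 7
Since z > 0: ∂h/∂z = 1
∂L/∂z = ∂L/∂h · ∂h/∂z = -4 × 1 = -4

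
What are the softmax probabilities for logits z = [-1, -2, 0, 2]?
p = [0.0414, 0.0152, 0.1125, 0.831]

exp(z) = [0.3679, 0.1353, 1, 7.389]
Sum = 8.892
p = [0.0414, 0.0152, 0.1125, 0.831]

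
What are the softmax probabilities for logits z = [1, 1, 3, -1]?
p = [0.105, 0.105, 0.7758, 0.0142]

exp(z) = [2.718, 2.718, 20.09, 0.3679]
Sum = 25.89
p = [0.105, 0.105, 0.7758, 0.0142]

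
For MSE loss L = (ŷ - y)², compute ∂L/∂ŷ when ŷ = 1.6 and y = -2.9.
∂L/∂ŷ = 9.0

∂L/∂ŷ = 2(ŷ - y) = 2(1.6 - -2.9) = 2(4.5) = 9.0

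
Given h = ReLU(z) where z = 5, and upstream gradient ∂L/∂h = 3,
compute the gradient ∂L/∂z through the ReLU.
∂L/∂z = 3

h = ReLU(5) = 5
Since z > 0: ∂h/∂z = 1
∂L/∂z = ∂L/∂h · ∂h/∂z = 3 × 1 = 3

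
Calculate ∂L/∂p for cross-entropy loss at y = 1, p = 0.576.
∂L/∂p = -1.736

∂L/∂p = -y/p + (1-y)/(1-p) = -1/0.576 + 0 = -1.736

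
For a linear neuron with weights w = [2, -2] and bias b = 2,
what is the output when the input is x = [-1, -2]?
y = 4

y = (2)(-1) + (-2)(-2) + 2 = 4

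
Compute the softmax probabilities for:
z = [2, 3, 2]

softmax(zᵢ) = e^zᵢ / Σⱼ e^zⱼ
p = [0.2119, 0.5761, 0.2119]

exp(z) = [7.389, 20.09, 7.389]
Sum = 34.86
p = [0.2119, 0.5761, 0.2119]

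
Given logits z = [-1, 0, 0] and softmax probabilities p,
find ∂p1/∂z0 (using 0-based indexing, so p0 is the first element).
∂p1/∂z0 = -0.06561

p = softmax(z) = [0.1554, 0.4223, 0.4223]
p1 = 0.4223, p0 = 0.1554

∂p1/∂z0 = -p1 × p0 = -0.4223 × 0.1554 = -0.06561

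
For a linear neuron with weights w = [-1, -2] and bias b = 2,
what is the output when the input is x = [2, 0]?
y = 0

y = (-1)(2) + (-2)(0) + 2 = 0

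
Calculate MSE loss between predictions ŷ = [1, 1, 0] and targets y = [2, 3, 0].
MSE = 1.667

MSE = (1/3)((1-2)² + (1-3)² + (0-0)²) = (1/3)(1 + 4 + 0) = 1.667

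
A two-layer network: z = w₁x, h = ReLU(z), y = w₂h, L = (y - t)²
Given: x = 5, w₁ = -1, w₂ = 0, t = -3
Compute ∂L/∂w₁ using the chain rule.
∂L/∂w₁ = 0

Forward pass:
z = w₁x = -1×5 = -5
h = ReLU(-5) = 0
y = w₂h = 0×0 = 0

Backward pass:
∂L/∂y = 2(y - t) = 2(0 - -3) = 6
∂y/∂h = w₂ = 0
∂h/∂z = 0 (ReLU derivative)
∂z/∂w₁ = x = 5

∂L/∂w₁ = 6 × 0 × 0 × 5 = 0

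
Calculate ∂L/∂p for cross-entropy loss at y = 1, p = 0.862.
∂L/∂p = -1.16

∂L/∂p = -y/p + (1-y)/(1-p) = -1/0.862 + 0 = -1.16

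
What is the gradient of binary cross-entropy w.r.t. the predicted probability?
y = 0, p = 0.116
∂L/∂p = 1.131

∂L/∂p = -y/p + (1-y)/(1-p) = 0 + 1/0.884 = 1.131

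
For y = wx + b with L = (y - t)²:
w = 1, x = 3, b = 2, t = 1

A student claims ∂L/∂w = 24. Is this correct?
Correct

y = (1)(3) + 2 = 5
∂L/∂y = 2(y - t) = 2(5 - 1) = 8
∂y/∂w = x = 3
∂L/∂w = 8 × 3 = 24

Claimed value: 24
Correct: The correct gradient is 24.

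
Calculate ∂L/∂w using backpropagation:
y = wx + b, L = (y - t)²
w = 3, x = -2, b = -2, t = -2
∂L/∂w = 24

y = wx + b = (3)(-2) + -2 = -8
∂L/∂y = 2(y - t) = 2(-8 - -2) = -12
∂y/∂w = x = -2
∂L/∂w = ∂L/∂y · ∂y/∂w = -12 × -2 = 24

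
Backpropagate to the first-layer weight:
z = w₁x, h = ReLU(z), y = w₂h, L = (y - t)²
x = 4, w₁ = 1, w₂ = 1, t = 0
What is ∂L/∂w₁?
∂L/∂w₁ = 32

Forward pass:
z = w₁x = 1×4 = 4
h = ReLU(4) = 4
y = w₂h = 1×4 = 4

Backward pass:
∂L/∂y = 2(y - t) = 2(4 - 0) = 8
∂y/∂h = w₂ = 1
∂h/∂z = 1 (ReLU derivative)
∂z/∂w₁ = x = 4

∂L/∂w₁ = 8 × 1 × 1 × 4 = 32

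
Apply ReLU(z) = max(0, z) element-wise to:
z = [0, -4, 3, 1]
h = [0, 0, 3, 1]

ReLU applied element-wise: max(0,0)=0, max(0,-4)=0, max(0,3)=3, max(0,1)=1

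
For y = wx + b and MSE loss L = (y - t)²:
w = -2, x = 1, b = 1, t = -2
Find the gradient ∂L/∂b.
∂L/∂b = 2

y = wx + b = (-2)(1) + 1 = -1
∂L/∂y = 2(y - t) = 2(-1 - -2) = 2
∂y/∂b = 1
∂L/∂b = ∂L/∂y · ∂y/∂b = 2 × 1 = 2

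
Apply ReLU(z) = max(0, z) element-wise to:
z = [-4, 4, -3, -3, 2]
h = [0, 4, 0, 0, 2]

ReLU applied element-wise: max(0,-4)=0, max(0,4)=4, max(0,-3)=0, max(0,-3)=0, max(0,2)=2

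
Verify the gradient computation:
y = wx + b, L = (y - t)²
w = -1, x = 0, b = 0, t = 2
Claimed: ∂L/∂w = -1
Incorrect

y = (-1)(0) + 0 = 0
∂L/∂y = 2(y - t) = 2(0 - 2) = -4
∂y/∂w = x = 0
∂L/∂w = -4 × 0 = 0

Claimed value: -1
Incorrect: The correct gradient is 0.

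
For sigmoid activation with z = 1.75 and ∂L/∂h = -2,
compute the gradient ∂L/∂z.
∂L/∂z = -0.2523

σ(1.75) = 0.852
σ'(1.75) = σ(1.75)(1 - σ(1.75)) = 0.852 × 0.148 = 0.1261
∂L/∂z = ∂L/∂h · σ'(z) = -2 × 0.1261 = -0.2523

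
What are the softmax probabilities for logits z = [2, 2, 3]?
p = [0.2119, 0.2119, 0.5761]

exp(z) = [7.389, 7.389, 20.09]
Sum = 34.86
p = [0.2119, 0.2119, 0.5761]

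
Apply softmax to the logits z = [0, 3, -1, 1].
p = [0.0414, 0.831, 0.0152, 0.1125]

exp(z) = [1, 20.09, 0.3679, 2.718]
Sum = 24.17
p = [0.0414, 0.831, 0.0152, 0.1125]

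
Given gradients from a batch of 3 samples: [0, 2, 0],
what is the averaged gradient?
Average gradient = 0.6667

Average = (1/3)(0 + 2 + 0) = 2/3 = 0.6667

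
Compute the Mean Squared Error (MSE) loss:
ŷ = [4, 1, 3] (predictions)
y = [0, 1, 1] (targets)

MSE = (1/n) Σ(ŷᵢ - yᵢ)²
MSE = 6.667

MSE = (1/3)((4-0)² + (1-1)² + (3-1)²) = (1/3)(16 + 0 + 4) = 6.667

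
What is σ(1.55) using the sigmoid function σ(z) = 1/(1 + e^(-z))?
0.8249

sigmoid(1.55) = 1/(1 + e^(-1.55)) = 1/(1 + 0.2122) = 0.8249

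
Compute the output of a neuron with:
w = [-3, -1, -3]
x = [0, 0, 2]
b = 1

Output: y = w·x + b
y = -5

y = (-3)(0) + (-1)(0) + (-3)(2) + 1 = -5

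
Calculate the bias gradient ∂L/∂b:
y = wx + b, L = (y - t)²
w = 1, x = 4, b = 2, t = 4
∂L/∂b = 4

y = wx + b = (1)(4) + 2 = 6
∂L/∂y = 2(y - t) = 2(6 - 4) = 4
∂y/∂b = 1
∂L/∂b = ∂L/∂y · ∂y/∂b = 4 × 1 = 4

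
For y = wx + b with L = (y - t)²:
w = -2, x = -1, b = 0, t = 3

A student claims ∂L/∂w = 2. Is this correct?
Correct

y = (-2)(-1) + 0 = 2
∂L/∂y = 2(y - t) = 2(2 - 3) = -2
∂y/∂w = x = -1
∂L/∂w = -2 × -1 = 2

Claimed value: 2
Correct: The correct gradient is 2.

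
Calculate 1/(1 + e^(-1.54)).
0.8235

sigmoid(1.54) = 1/(1 + e^(-1.54)) = 1/(1 + 0.2144) = 0.8235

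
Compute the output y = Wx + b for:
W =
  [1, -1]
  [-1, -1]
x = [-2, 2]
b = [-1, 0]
y = [-5, 0]

Wx = [1×-2 + -1×2, -1×-2 + -1×2]
   = [-4, 0]
y = Wx + b = [-4 + -1, 0 + 0] = [-5, 0]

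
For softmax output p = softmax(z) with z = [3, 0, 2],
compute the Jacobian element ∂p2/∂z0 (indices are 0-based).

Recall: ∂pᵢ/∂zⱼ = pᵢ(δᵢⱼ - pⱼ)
∂p2/∂z0 = -0.183

p = softmax(z) = [0.7054, 0.03512, 0.2595]
p2 = 0.2595, p0 = 0.7054

∂p2/∂z0 = -p2 × p0 = -0.2595 × 0.7054 = -0.183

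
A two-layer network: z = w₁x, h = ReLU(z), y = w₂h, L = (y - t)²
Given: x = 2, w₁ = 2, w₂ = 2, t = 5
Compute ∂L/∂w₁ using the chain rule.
∂L/∂w₁ = 24

Forward pass:
z = w₁x = 2×2 = 4
h = ReLU(4) = 4
y = w₂h = 2×4 = 8

Backward pass:
∂L/∂y = 2(y - t) = 2(8 - 5) = 6
∂y/∂h = w₂ = 2
∂h/∂z = 1 (ReLU derivative)
∂z/∂w₁ = x = 2

∂L/∂w₁ = 6 × 2 × 1 × 2 = 24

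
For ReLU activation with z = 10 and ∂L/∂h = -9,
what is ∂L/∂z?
∂L/∂z = -9

h = ReLU(10) = 10
Since z > 0: ∂h/∂z = 1
∂L/∂z = ∂L/∂h · ∂h/∂z = -9 × 1 = -9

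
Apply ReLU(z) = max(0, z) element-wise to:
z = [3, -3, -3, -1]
h = [3, 0, 0, 0]

ReLU applied element-wise: max(0,3)=3, max(0,-3)=0, max(0,-3)=0, max(0,-1)=0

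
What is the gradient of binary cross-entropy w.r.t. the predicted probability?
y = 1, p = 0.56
∂L/∂p = -1.786

∂L/∂p = -y/p + (1-y)/(1-p) = -1/0.56 + 0 = -1.786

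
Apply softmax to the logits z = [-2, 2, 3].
p = [0.0049, 0.2676, 0.7275]

exp(z) = [0.1353, 7.389, 20.09]
Sum = 27.61
p = [0.0049, 0.2676, 0.7275]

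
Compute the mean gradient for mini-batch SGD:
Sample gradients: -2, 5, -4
Average gradient = -0.3333

Average = (1/3)(-2 + 5 + -4) = -1/3 = -0.3333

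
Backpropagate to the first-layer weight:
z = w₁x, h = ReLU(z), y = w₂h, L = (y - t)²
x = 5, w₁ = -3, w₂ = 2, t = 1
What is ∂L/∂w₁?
∂L/∂w₁ = 0

Forward pass:
z = w₁x = -3×5 = -15
h = ReLU(-15) = 0
y = w₂h = 2×0 = 0

Backward pass:
∂L/∂y = 2(y - t) = 2(0 - 1) = -2
∂y/∂h = w₂ = 2
∂h/∂z = 0 (ReLU derivative)
∂z/∂w₁ = x = 5

∂L/∂w₁ = -2 × 2 × 0 × 5 = 0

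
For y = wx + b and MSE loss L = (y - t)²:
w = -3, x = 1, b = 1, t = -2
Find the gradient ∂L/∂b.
∂L/∂b = 0

y = wx + b = (-3)(1) + 1 = -2
∂L/∂y = 2(y - t) = 2(-2 - -2) = 0
∂y/∂b = 1
∂L/∂b = ∂L/∂y · ∂y/∂b = 0 × 1 = 0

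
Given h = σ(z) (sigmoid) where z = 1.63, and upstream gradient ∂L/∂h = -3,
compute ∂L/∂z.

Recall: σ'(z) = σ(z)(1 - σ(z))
∂L/∂z = -0.411

σ(1.63) = 0.8362
σ'(1.63) = σ(1.63)(1 - σ(1.63)) = 0.8362 × 0.1638 = 0.137
∂L/∂z = ∂L/∂h · σ'(z) = -3 × 0.137 = -0.411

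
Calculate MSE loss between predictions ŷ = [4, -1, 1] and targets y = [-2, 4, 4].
MSE = 23.33

MSE = (1/3)((4--2)² + (-1-4)² + (1-4)²) = (1/3)(36 + 25 + 9) = 23.33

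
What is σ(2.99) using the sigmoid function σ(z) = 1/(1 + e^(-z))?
0.9521

sigmoid(2.99) = 1/(1 + e^(-2.99)) = 1/(1 + 0.05029) = 0.9521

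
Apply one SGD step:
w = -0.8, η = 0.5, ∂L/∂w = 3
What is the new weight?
w_new = -2.3

w_new = w - η·∂L/∂w = -0.8 - 0.5×(3) = -0.8 - (1.5) = -2.3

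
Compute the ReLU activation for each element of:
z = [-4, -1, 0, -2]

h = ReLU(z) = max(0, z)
h = [0, 0, 0, 0]

ReLU applied element-wise: max(0,-4)=0, max(0,-1)=0, max(0,0)=0, max(0,-2)=0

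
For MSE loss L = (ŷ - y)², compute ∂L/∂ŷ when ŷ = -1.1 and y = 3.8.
∂L/∂ŷ = -9.8

∂L/∂ŷ = 2(ŷ - y) = 2(-1.1 - 3.8) = 2(-4.9) = -9.8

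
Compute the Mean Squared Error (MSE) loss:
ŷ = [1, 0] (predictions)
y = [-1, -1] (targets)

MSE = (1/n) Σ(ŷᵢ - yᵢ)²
MSE = 2.5

MSE = (1/2)((1--1)² + (0--1)²) = (1/2)(4 + 1) = 2.5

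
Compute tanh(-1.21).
-0.8367

tanh(-1.21) = (e^(-1.21) - e^(1.21))/(e^(-1.21) + e^(1.21)) = -0.8367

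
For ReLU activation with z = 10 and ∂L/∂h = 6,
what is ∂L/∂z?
∂L/∂z = 6

h = ReLU(10) = 10
Since z > 0: ∂h/∂z = 1
∂L/∂z = ∂L/∂h · ∂h/∂z = 6 × 1 = 6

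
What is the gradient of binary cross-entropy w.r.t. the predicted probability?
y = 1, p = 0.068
∂L/∂p = -14.71

∂L/∂p = -y/p + (1-y)/(1-p) = -1/0.068 + 0 = -14.71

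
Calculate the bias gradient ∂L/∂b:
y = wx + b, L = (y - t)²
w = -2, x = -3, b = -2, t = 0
∂L/∂b = 8

y = wx + b = (-2)(-3) + -2 = 4
∂L/∂y = 2(y - t) = 2(4 - 0) = 8
∂y/∂b = 1
∂L/∂b = ∂L/∂y · ∂y/∂b = 8 × 1 = 8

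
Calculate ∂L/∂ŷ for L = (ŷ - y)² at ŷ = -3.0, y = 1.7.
∂L/∂ŷ = -9.4

∂L/∂ŷ = 2(ŷ - y) = 2(-3.0 - 1.7) = 2(-4.7) = -9.4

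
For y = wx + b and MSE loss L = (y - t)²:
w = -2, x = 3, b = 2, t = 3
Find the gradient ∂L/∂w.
∂L/∂w = -42

y = wx + b = (-2)(3) + 2 = -4
∂L/∂y = 2(y - t) = 2(-4 - 3) = -14
∂y/∂w = x = 3
∂L/∂w = ∂L/∂y · ∂y/∂w = -14 × 3 = -42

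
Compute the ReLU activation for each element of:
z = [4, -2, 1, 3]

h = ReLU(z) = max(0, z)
h = [4, 0, 1, 3]

ReLU applied element-wise: max(0,4)=4, max(0,-2)=0, max(0,1)=1, max(0,3)=3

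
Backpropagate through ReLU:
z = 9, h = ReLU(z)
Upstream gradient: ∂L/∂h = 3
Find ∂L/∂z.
∂L/∂z = 3

h = ReLU(9) = 9
Since z > 0: ∂h/∂z = 1
∂L/∂z = ∂L/∂h · ∂h/∂z = 3 × 1 = 3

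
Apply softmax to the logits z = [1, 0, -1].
p = [0.6652, 0.2447, 0.09]

exp(z) = [2.718, 1, 0.3679]
Sum = 4.086
p = [0.6652, 0.2447, 0.09]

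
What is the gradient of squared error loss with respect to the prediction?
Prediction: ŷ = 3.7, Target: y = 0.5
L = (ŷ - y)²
∂L/∂ŷ = 6.4

∂L/∂ŷ = 2(ŷ - y) = 2(3.7 - 0.5) = 2(3.2) = 6.4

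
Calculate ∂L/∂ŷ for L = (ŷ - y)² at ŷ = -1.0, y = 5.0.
∂L/∂ŷ = -12.0

∂L/∂ŷ = 2(ŷ - y) = 2(-1.0 - 5.0) = 2(-6.0) = -12.0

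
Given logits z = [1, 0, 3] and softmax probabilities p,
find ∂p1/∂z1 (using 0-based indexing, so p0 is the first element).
∂p1/∂z1 = 0.04025

p = softmax(z) = [0.1142, 0.04201, 0.8438]
p1 = 0.04201

∂p1/∂z1 = p1(1 - p1) = 0.04201 × (1 - 0.04201) = 0.04025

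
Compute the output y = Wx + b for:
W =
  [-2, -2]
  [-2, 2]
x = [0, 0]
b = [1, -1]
y = [1, -1]

Wx = [-2×0 + -2×0, -2×0 + 2×0]
   = [0, 0]
y = Wx + b = [0 + 1, 0 + -1] = [1, -1]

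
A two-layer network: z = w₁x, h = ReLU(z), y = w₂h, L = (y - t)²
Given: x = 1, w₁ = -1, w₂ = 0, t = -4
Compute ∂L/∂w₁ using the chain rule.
∂L/∂w₁ = 0

Forward pass:
z = w₁x = -1×1 = -1
h = ReLU(-1) = 0
y = w₂h = 0×0 = 0

Backward pass:
∂L/∂y = 2(y - t) = 2(0 - -4) = 8
∂y/∂h = w₂ = 0
∂h/∂z = 0 (ReLU derivative)
∂z/∂w₁ = x = 1

∂L/∂w₁ = 8 × 0 × 0 × 1 = 0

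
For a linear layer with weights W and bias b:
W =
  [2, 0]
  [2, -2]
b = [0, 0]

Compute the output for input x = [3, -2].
y = [6, 10]

Wx = [2×3 + 0×-2, 2×3 + -2×-2]
   = [6, 10]
y = Wx + b = [6 + 0, 10 + 0] = [6, 10]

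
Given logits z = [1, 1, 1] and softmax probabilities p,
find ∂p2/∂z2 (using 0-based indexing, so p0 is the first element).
∂p2/∂z2 = 0.2222

p = softmax(z) = [0.3333, 0.3333, 0.3333]
p2 = 0.3333

∂p2/∂z2 = p2(1 - p2) = 0.3333 × (1 - 0.3333) = 0.2222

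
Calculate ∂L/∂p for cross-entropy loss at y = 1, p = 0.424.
∂L/∂p = -2.358

∂L/∂p = -y/p + (1-y)/(1-p) = -1/0.424 + 0 = -2.358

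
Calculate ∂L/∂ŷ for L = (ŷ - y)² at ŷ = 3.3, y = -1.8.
∂L/∂ŷ = 10.2

∂L/∂ŷ = 2(ŷ - y) = 2(3.3 - -1.8) = 2(5.1) = 10.2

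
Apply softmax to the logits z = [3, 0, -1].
p = [0.9362, 0.0466, 0.0171]

exp(z) = [20.09, 1, 0.3679]
Sum = 21.45
p = [0.9362, 0.0466, 0.0171]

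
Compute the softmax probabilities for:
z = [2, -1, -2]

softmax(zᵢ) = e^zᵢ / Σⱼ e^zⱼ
p = [0.9362, 0.0466, 0.0171]

exp(z) = [7.389, 0.3679, 0.1353]
Sum = 7.892
p = [0.9362, 0.0466, 0.0171]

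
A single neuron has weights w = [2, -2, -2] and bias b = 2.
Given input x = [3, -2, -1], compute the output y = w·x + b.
y = 14

y = (2)(3) + (-2)(-2) + (-2)(-1) + 2 = 14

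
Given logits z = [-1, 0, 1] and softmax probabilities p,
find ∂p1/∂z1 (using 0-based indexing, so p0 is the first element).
∂p1/∂z1 = 0.1848

p = softmax(z) = [0.09003, 0.2447, 0.6652]
p1 = 0.2447

∂p1/∂z1 = p1(1 - p1) = 0.2447 × (1 - 0.2447) = 0.1848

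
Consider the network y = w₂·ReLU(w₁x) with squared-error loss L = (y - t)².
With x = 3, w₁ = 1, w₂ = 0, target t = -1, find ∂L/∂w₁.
∂L/∂w₁ = 0

Forward pass:
z = w₁x = 1×3 = 3
h = ReLU(3) = 3
y = w₂h = 0×3 = 0

Backward pass:
∂L/∂y = 2(y - t) = 2(0 - -1) = 2
∂y/∂h = w₂ = 0
∂h/∂z = 1 (ReLU derivative)
∂z/∂w₁ = x = 3

∂L/∂w₁ = 2 × 0 × 1 × 3 = 0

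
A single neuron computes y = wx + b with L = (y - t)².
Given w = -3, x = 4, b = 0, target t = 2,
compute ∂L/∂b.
∂L/∂b = -28

y = wx + b = (-3)(4) + 0 = -12
∂L/∂y = 2(y - t) = 2(-12 - 2) = -28
∂y/∂b = 1
∂L/∂b = ∂L/∂y · ∂y/∂b = -28 × 1 = -28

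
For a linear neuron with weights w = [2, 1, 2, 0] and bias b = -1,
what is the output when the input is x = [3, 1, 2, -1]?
y = 10

y = (2)(3) + (1)(1) + (2)(2) + (0)(-1) + -1 = 10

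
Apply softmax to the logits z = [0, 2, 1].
p = [0.09, 0.6652, 0.2447]

exp(z) = [1, 7.389, 2.718]
Sum = 11.11
p = [0.09, 0.6652, 0.2447]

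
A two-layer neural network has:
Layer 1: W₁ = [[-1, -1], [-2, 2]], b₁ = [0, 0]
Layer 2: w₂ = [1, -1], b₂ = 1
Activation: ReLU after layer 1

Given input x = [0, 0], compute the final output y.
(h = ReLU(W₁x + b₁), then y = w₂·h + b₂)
y = 1

Layer 1 pre-activation: z₁ = [0, 0]
After ReLU: h = [0, 0]
Layer 2 output: y = 1×0 + -1×0 + 1 = 1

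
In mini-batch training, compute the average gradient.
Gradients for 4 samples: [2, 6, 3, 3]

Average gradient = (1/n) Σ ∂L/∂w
Average gradient = 3.5

Average = (1/4)(2 + 6 + 3 + 3) = 14/4 = 3.5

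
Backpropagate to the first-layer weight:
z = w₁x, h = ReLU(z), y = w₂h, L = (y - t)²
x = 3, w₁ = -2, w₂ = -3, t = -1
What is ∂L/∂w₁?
∂L/∂w₁ = 0

Forward pass:
z = w₁x = -2×3 = -6
h = ReLU(-6) = 0
y = w₂h = -3×0 = 0

Backward pass:
∂L/∂y = 2(y - t) = 2(0 - -1) = 2
∂y/∂h = w₂ = -3
∂h/∂z = 0 (ReLU derivative)
∂z/∂w₁ = x = 3

∂L/∂w₁ = 2 × -3 × 0 × 3 = 0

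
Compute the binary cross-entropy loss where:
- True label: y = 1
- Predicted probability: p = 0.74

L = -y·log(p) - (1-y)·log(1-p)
L = 0.3011

L = -1·log(0.74) - 0·log(0.26) = -log(0.74) = 0.3011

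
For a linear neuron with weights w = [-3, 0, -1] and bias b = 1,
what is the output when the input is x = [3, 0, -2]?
y = -6

y = (-3)(3) + (0)(0) + (-1)(-2) + 1 = -6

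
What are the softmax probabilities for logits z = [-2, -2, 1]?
p = [0.0453, 0.0453, 0.9094]

exp(z) = [0.1353, 0.1353, 2.718]
Sum = 2.989
p = [0.0453, 0.0453, 0.9094]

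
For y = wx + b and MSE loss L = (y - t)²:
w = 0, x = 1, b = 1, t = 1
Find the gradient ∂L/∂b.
∂L/∂b = 0

y = wx + b = (0)(1) + 1 = 1
∂L/∂y = 2(y - t) = 2(1 - 1) = 0
∂y/∂b = 1
∂L/∂b = ∂L/∂y · ∂y/∂b = 0 × 1 = 0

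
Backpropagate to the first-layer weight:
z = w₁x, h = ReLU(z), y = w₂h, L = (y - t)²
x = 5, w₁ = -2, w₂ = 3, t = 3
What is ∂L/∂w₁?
∂L/∂w₁ = 0

Forward pass:
z = w₁x = -2×5 = -10
h = ReLU(-10) = 0
y = w₂h = 3×0 = 0

Backward pass:
∂L/∂y = 2(y - t) = 2(0 - 3) = -6
∂y/∂h = w₂ = 3
∂h/∂z = 0 (ReLU derivative)
∂z/∂w₁ = x = 5

∂L/∂w₁ = -6 × 3 × 0 × 5 = 0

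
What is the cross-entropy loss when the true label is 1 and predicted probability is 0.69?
L = 0.3711

L = -1·log(0.69) - 0·log(0.31) = -log(0.69) = 0.3711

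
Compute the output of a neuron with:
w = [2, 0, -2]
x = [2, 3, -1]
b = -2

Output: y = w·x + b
y = 4

y = (2)(2) + (0)(3) + (-2)(-1) + -2 = 4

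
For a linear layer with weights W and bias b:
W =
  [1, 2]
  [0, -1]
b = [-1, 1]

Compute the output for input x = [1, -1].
y = [-2, 2]

Wx = [1×1 + 2×-1, 0×1 + -1×-1]
   = [-1, 1]
y = Wx + b = [-1 + -1, 1 + 1] = [-2, 2]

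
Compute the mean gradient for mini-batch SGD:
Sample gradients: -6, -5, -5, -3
Average gradient = -4.75

Average = (1/4)(-6 + -5 + -5 + -3) = -19/4 = -4.75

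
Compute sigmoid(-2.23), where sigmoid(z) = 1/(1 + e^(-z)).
0.09709

sigmoid(-2.23) = 1/(1 + e^(2.23)) = 1/(1 + 9.3) = 0.09709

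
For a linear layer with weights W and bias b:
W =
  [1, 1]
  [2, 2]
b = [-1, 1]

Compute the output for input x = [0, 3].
y = [2, 7]

Wx = [1×0 + 1×3, 2×0 + 2×3]
   = [3, 6]
y = Wx + b = [3 + -1, 6 + 1] = [2, 7]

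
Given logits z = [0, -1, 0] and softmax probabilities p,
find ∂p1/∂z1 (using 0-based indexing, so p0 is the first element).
∂p1/∂z1 = 0.1312

p = softmax(z) = [0.4223, 0.1554, 0.4223]
p1 = 0.1554

∂p1/∂z1 = p1(1 - p1) = 0.1554 × (1 - 0.1554) = 0.1312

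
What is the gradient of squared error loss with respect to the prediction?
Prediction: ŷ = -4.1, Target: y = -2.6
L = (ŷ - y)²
∂L/∂ŷ = -3.0

∂L/∂ŷ = 2(ŷ - y) = 2(-4.1 - -2.6) = 2(-1.5) = -3.0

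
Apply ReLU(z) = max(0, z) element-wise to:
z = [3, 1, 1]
h = [3, 1, 1]

ReLU applied element-wise: max(0,3)=3, max(0,1)=1, max(0,1)=1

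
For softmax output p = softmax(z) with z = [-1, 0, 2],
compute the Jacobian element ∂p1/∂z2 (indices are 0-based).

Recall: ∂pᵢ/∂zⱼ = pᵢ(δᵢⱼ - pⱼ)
∂p1/∂z2 = -0.09636

p = softmax(z) = [0.04201, 0.1142, 0.8438]
p1 = 0.1142, p2 = 0.8438

∂p1/∂z2 = -p1 × p2 = -0.1142 × 0.8438 = -0.09636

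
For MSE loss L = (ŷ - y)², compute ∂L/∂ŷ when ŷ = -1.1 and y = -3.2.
∂L/∂ŷ = 4.2

∂L/∂ŷ = 2(ŷ - y) = 2(-1.1 - -3.2) = 2(2.1) = 4.2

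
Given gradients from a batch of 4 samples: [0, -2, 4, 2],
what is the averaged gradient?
Average gradient = 1

Average = (1/4)(0 + -2 + 4 + 2) = 4/4 = 1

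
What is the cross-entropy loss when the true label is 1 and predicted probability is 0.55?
L = 0.5978

L = -1·log(0.55) - 0·log(0.45) = -log(0.55) = 0.5978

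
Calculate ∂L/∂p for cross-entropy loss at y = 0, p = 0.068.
∂L/∂p = 1.073

∂L/∂p = -y/p + (1-y)/(1-p) = 0 + 1/0.932 = 1.073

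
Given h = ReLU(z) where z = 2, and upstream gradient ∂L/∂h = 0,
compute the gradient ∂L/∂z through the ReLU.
∂L/∂z = 0

h = ReLU(2) = 2
Since z > 0: ∂h/∂z = 1
∂L/∂z = ∂L/∂h · ∂h/∂z = 0 × 1 = 0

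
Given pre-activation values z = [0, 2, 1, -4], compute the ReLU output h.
h = [0, 2, 1, 0]

ReLU applied element-wise: max(0,0)=0, max(0,2)=2, max(0,1)=1, max(0,-4)=0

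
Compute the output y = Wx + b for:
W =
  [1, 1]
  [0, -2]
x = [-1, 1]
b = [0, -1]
y = [0, -3]

Wx = [1×-1 + 1×1, 0×-1 + -2×1]
   = [0, -2]
y = Wx + b = [0 + 0, -2 + -1] = [0, -3]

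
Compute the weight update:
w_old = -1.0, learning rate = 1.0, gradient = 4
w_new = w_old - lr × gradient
w_new = -5

w_new = w - η·∂L/∂w = -1.0 - 1.0×(4) = -1.0 - (4) = -5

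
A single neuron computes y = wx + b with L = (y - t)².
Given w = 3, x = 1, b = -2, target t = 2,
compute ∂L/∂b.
∂L/∂b = -2

y = wx + b = (3)(1) + -2 = 1
∂L/∂y = 2(y - t) = 2(1 - 2) = -2
∂y/∂b = 1
∂L/∂b = ∂L/∂y · ∂y/∂b = -2 × 1 = -2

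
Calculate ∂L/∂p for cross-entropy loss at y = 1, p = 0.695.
∂L/∂p = -1.439

∂L/∂p = -y/p + (1-y)/(1-p) = -1/0.695 + 0 = -1.439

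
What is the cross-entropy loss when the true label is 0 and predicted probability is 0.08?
L = 0.08338

L = -0·log(0.08) - 1·log(0.92) = -log(0.92) = 0.08338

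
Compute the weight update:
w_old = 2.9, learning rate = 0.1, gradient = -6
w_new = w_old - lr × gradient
w_new = 3.5

w_new = w - η·∂L/∂w = 2.9 - 0.1×(-6) = 2.9 - (-0.6) = 3.5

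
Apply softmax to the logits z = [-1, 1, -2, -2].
p = [0.1096, 0.8098, 0.0403, 0.0403]

exp(z) = [0.3679, 2.718, 0.1353, 0.1353]
Sum = 3.357
p = [0.1096, 0.8098, 0.0403, 0.0403]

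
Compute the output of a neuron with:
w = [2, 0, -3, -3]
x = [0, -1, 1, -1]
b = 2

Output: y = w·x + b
y = 2

y = (2)(0) + (0)(-1) + (-3)(1) + (-3)(-1) + 2 = 2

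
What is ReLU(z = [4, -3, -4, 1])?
h = [4, 0, 0, 1]

ReLU applied element-wise: max(0,4)=4, max(0,-3)=0, max(0,-4)=0, max(0,1)=1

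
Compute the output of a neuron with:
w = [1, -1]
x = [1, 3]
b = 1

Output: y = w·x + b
y = -1

y = (1)(1) + (-1)(3) + 1 = -1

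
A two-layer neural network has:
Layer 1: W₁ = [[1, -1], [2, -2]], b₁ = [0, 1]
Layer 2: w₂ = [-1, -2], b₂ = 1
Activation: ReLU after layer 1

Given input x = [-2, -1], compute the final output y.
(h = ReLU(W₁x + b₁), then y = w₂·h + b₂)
y = 1

Layer 1 pre-activation: z₁ = [-1, -1]
After ReLU: h = [0, 0]
Layer 2 output: y = -1×0 + -2×0 + 1 = 1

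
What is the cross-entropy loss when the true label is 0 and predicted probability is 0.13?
L = 0.1393

L = -0·log(0.13) - 1·log(0.87) = -log(0.87) = 0.1393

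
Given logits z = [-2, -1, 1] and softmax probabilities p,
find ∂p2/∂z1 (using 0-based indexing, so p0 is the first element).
∂p2/∂z1 = -0.09636

p = softmax(z) = [0.04201, 0.1142, 0.8438]
p2 = 0.8438, p1 = 0.1142

∂p2/∂z1 = -p2 × p1 = -0.8438 × 0.1142 = -0.09636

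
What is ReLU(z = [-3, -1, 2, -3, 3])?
h = [0, 0, 2, 0, 3]

ReLU applied element-wise: max(0,-3)=0, max(0,-1)=0, max(0,2)=2, max(0,-3)=0, max(0,3)=3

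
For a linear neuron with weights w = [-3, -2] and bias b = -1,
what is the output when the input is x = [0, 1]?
y = -3

y = (-3)(0) + (-2)(1) + -1 = -3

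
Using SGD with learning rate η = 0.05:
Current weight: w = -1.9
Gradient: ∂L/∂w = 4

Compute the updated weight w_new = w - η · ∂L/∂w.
w_new = -2.1

w_new = w - η·∂L/∂w = -1.9 - 0.05×(4) = -1.9 - (0.2) = -2.1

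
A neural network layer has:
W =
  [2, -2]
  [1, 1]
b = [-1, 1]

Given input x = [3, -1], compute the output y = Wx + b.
y = [7, 3]

Wx = [2×3 + -2×-1, 1×3 + 1×-1]
   = [8, 2]
y = Wx + b = [8 + -1, 2 + 1] = [7, 3]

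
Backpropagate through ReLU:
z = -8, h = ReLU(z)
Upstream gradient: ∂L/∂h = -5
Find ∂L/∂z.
∂L/∂z = 0

h = ReLU(-8) = 0
Since z < 0: ∂h/∂z = 0
∂L/∂z = ∂L/∂h · ∂h/∂z = -5 × 0 = 0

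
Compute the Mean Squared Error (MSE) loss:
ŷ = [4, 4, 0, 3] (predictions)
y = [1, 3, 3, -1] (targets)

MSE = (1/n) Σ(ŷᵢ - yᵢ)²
MSE = 8.75

MSE = (1/4)((4-1)² + (4-3)² + (0-3)² + (3--1)²) = (1/4)(9 + 1 + 9 + 16) = 8.75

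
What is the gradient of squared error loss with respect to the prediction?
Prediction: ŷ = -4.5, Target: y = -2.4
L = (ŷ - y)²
∂L/∂ŷ = -4.2

∂L/∂ŷ = 2(ŷ - y) = 2(-4.5 - -2.4) = 2(-2.1) = -4.2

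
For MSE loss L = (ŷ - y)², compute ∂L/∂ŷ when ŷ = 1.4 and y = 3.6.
∂L/∂ŷ = -4.4

∂L/∂ŷ = 2(ŷ - y) = 2(1.4 - 3.6) = 2(-2.2) = -4.4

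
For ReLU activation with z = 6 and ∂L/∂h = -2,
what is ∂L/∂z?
∂L/∂z = -2

h = ReLU(6) = 6
Since z > 0: ∂h/∂z = 1
∂L/∂z = ∂L/∂h · ∂h/∂z = -2 × 1 = -2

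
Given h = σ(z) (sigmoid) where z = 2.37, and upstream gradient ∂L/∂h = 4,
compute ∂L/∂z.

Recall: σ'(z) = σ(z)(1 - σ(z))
∂L/∂z = 0.3127

σ(2.37) = 0.9145
σ'(2.37) = σ(2.37)(1 - σ(2.37)) = 0.9145 × 0.08549 = 0.07818
∂L/∂z = ∂L/∂h · σ'(z) = 4 × 0.07818 = 0.3127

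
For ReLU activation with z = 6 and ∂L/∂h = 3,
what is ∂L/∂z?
∂L/∂z = 3

h = ReLU(6) = 6
Since z > 0: ∂h/∂z = 1
∂L/∂z = ∂L/∂h · ∂h/∂z = 3 × 1 = 3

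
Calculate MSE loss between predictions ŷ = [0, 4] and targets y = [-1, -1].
MSE = 13

MSE = (1/2)((0--1)² + (4--1)²) = (1/2)(1 + 25) = 13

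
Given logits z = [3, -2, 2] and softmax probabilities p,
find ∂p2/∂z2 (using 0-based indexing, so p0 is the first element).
∂p2/∂z2 = 0.196

p = softmax(z) = [0.7275, 0.004902, 0.2676]
p2 = 0.2676

∂p2/∂z2 = p2(1 - p2) = 0.2676 × (1 - 0.2676) = 0.196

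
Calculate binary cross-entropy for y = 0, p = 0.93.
L = 2.659

L = -0·log(0.93) - 1·log(0.07) = -log(0.07) = 2.659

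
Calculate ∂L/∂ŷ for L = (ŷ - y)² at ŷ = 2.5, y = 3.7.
∂L/∂ŷ = -2.4

∂L/∂ŷ = 2(ŷ - y) = 2(2.5 - 3.7) = 2(-1.2) = -2.4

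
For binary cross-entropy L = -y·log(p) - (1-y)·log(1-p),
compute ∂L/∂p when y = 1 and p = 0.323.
∂L/∂p = -3.096

∂L/∂p = -y/p + (1-y)/(1-p) = -1/0.323 + 0 = -3.096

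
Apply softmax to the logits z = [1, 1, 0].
p = [0.4223, 0.4223, 0.1554]

exp(z) = [2.718, 2.718, 1]
Sum = 6.437
p = [0.4223, 0.4223, 0.1554]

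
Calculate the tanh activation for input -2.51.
-0.9869

tanh(-2.51) = (e^(-2.51) - e^(2.51))/(e^(-2.51) + e^(2.51)) = -0.9869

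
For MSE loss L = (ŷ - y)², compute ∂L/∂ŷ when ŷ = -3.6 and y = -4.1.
∂L/∂ŷ = 1.0

∂L/∂ŷ = 2(ŷ - y) = 2(-3.6 - -4.1) = 2(0.5) = 1.0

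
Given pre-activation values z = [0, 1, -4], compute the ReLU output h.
h = [0, 1, 0]

ReLU applied element-wise: max(0,0)=0, max(0,1)=1, max(0,-4)=0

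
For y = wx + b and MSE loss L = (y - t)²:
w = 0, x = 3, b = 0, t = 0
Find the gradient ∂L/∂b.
∂L/∂b = 0

y = wx + b = (0)(3) + 0 = 0
∂L/∂y = 2(y - t) = 2(0 - 0) = 0
∂y/∂b = 1
∂L/∂b = ∂L/∂y · ∂y/∂b = 0 × 1 = 0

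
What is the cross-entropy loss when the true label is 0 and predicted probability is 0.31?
L = 0.3711

L = -0·log(0.31) - 1·log(0.69) = -log(0.69) = 0.3711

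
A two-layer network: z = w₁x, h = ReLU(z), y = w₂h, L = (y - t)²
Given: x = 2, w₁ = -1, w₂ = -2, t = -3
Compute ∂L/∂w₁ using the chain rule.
∂L/∂w₁ = 0

Forward pass:
z = w₁x = -1×2 = -2
h = ReLU(-2) = 0
y = w₂h = -2×0 = 0

Backward pass:
∂L/∂y = 2(y - t) = 2(0 - -3) = 6
∂y/∂h = w₂ = -2
∂h/∂z = 0 (ReLU derivative)
∂z/∂w₁ = x = 2

∂L/∂w₁ = 6 × -2 × 0 × 2 = 0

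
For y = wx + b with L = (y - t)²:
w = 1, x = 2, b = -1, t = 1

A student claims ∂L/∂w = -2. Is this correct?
Incorrect

y = (1)(2) + -1 = 1
∂L/∂y = 2(y - t) = 2(1 - 1) = 0
∂y/∂w = x = 2
∂L/∂w = 0 × 2 = 0

Claimed value: -2
Incorrect: The correct gradient is 0.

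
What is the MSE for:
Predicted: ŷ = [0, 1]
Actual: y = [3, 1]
MSE = 4.5

MSE = (1/2)((0-3)² + (1-1)²) = (1/2)(9 + 0) = 4.5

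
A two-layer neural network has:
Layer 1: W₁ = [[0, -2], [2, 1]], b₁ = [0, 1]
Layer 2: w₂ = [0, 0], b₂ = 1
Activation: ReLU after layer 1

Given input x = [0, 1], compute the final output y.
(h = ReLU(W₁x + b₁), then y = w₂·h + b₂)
y = 1

Layer 1 pre-activation: z₁ = [-2, 2]
After ReLU: h = [0, 2]
Layer 2 output: y = 0×0 + 0×2 + 1 = 1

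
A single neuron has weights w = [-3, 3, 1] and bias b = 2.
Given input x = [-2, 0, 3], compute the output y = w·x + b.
y = 11

y = (-3)(-2) + (3)(0) + (1)(3) + 2 = 11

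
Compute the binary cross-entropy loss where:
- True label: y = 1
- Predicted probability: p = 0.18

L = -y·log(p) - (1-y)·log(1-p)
L = 1.715

L = -1·log(0.18) - 0·log(0.82) = -log(0.18) = 1.715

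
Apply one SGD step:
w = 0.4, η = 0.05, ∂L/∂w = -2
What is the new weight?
w_new = 0.5

w_new = w - η·∂L/∂w = 0.4 - 0.05×(-2) = 0.4 - (-0.1) = 0.5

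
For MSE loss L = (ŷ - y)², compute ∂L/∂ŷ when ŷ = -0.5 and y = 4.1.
∂L/∂ŷ = -9.2

∂L/∂ŷ = 2(ŷ - y) = 2(-0.5 - 4.1) = 2(-4.6) = -9.2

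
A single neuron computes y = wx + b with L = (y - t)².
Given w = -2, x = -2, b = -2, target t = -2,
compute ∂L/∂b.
∂L/∂b = 8

y = wx + b = (-2)(-2) + -2 = 2
∂L/∂y = 2(y - t) = 2(2 - -2) = 8
∂y/∂b = 1
∂L/∂b = ∂L/∂y · ∂y/∂b = 8 × 1 = 8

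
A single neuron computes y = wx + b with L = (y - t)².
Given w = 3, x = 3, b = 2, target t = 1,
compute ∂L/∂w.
∂L/∂w = 60

y = wx + b = (3)(3) + 2 = 11
∂L/∂y = 2(y - t) = 2(11 - 1) = 20
∂y/∂w = x = 3
∂L/∂w = ∂L/∂y · ∂y/∂w = 20 × 3 = 60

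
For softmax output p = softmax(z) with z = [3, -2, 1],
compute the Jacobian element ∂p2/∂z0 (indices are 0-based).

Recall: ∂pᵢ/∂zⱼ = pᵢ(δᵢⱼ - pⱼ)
∂p2/∂z0 = -0.1038

p = softmax(z) = [0.8756, 0.0059, 0.1185]
p2 = 0.1185, p0 = 0.8756

∂p2/∂z0 = -p2 × p0 = -0.1185 × 0.8756 = -0.1038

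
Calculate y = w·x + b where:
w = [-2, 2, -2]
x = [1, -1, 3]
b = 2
y = -8

y = (-2)(1) + (2)(-1) + (-2)(3) + 2 = -8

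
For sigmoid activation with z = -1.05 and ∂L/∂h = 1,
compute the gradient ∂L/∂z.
∂L/∂z = 0.192

σ(-1.05) = 0.2592
σ'(-1.05) = σ(-1.05)(1 - σ(-1.05)) = 0.2592 × 0.7408 = 0.192
∂L/∂z = ∂L/∂h · σ'(z) = 1 × 0.192 = 0.192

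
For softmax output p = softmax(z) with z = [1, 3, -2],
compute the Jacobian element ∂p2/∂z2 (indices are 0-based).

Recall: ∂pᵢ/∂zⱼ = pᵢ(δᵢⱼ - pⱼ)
∂p2/∂z2 = 0.005865

p = softmax(z) = [0.1185, 0.8756, 0.0059]
p2 = 0.0059

∂p2/∂z2 = p2(1 - p2) = 0.0059 × (1 - 0.0059) = 0.005865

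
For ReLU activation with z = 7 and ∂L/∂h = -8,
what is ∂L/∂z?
∂L/∂z = -8

h = ReLU(7) = 7
Since z > 0: ∂h/∂z = 1
∂L/∂z = ∂L/∂h · ∂h/∂z = -8 × 1 = -8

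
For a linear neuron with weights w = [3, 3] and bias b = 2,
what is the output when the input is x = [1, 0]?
y = 5

y = (3)(1) + (3)(0) + 2 = 5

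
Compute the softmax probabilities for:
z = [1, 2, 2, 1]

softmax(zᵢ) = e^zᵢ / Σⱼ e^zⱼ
p = [0.1345, 0.3655, 0.3655, 0.1345]

exp(z) = [2.718, 7.389, 7.389, 2.718]
Sum = 20.21
p = [0.1345, 0.3655, 0.3655, 0.1345]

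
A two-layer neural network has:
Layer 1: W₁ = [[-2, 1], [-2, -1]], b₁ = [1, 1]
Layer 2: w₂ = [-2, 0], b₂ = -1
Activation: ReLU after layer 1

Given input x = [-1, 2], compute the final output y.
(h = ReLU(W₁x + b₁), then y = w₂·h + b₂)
y = -11

Layer 1 pre-activation: z₁ = [5, 1]
After ReLU: h = [5, 1]
Layer 2 output: y = -2×5 + 0×1 + -1 = -11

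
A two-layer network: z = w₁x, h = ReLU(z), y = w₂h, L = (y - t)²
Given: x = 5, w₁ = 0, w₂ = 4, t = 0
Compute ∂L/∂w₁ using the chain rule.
∂L/∂w₁ = 0

Forward pass:
z = w₁x = 0×5 = 0
h = ReLU(0) = 0
y = w₂h = 4×0 = 0

Backward pass:
∂L/∂y = 2(y - t) = 2(0 - 0) = 0
∂y/∂h = w₂ = 4
∂h/∂z = 0 (ReLU derivative)
∂z/∂w₁ = x = 5

∂L/∂w₁ = 0 × 4 × 0 × 5 = 0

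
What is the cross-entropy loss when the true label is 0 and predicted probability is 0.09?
L = 0.09431

L = -0·log(0.09) - 1·log(0.91) = -log(0.91) = 0.09431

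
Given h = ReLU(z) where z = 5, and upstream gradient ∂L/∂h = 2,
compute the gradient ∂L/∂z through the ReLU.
∂L/∂z = 2

h = ReLU(5) = 5
Since z > 0: ∂h/∂z = 1
∂L/∂z = ∂L/∂h · ∂h/∂z = 2 × 1 = 2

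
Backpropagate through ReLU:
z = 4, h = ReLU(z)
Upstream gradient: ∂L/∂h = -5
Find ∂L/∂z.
∂L/∂z = -5

h = ReLU(4) = 4
Since z > 0: ∂h/∂z = 1
∂L/∂z = ∂L/∂h · ∂h/∂z = -5 × 1 = -5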